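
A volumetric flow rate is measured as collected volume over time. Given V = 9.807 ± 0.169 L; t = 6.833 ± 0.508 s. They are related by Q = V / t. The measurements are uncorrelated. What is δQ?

Since Q is a product/quotient, work with relative uncertainties:
  (1·δV/V)² = (1×0.0172)² = 0.000297;  (-1·δt/t)² = (-1×0.0743)² = 0.00553
δQ/Q = √(0.00582) = 0.0763
Q = 1.435 L/s, so δQ = 0.0763 × 1.435 = 0.110 L/s.

0.110 L/s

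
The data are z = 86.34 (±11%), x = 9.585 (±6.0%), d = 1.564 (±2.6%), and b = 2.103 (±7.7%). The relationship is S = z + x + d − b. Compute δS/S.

0.0998

S is a linear combination, so absolute uncertainties add in quadrature:
  (δz)² = 90.2;  (δx)² = 0.331;  (δd)² = 0.00165;  (δb)² = 0.0262
δS = √(90.6) = 9.52
S = 95.39, so δS/S = 9.52/95.39 = 0.0998.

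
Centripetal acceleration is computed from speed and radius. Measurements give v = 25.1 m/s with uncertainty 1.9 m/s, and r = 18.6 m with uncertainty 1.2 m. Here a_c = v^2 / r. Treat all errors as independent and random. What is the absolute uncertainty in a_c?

Products/powers → add relative errors in quadrature, weighted by exponent:
  (2·δv/v)² = (2×0.0757)² = 0.0229;  (-1·δr/r)² = (-1×0.0645)² = 0.00416
δa_c/a_c = √(0.0271) = 0.165
a_c = 33.9 m/s^2, so δa_c = 0.165 × 33.9 = 5.57 m/s^2.

5.57 m/s^2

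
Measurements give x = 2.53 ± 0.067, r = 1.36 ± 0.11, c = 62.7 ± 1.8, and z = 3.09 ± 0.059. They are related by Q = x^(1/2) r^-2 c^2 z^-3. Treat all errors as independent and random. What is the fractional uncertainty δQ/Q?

0.181

Since Q is a product/quotient, work with relative uncertainties:
  (½·δx/x)² = (0.5×0.0265)² = 0.000175;  (-2·δr/r)² = (-2×0.0809)² = 0.0262;  (2·δc/c)² = (2×0.0287)² = 0.00330;  (-3·δz/z)² = (-3×0.0191)² = 0.00328
δQ/Q = √(0.0329) = 0.181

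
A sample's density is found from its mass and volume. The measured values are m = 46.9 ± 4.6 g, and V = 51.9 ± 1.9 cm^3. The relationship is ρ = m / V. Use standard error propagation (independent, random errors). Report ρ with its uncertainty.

Since ρ is a product/quotient, work with relative uncertainties:
  (1·δm/m)² = (1×0.0981)² = 0.00962;  (-1·δV/V)² = (-1×0.0366)² = 0.00134
δρ/ρ = √(0.0110) = 0.105
ρ = 0.904 g/cm^3, so δρ = 0.105 × 0.904 = 0.0946 g/cm^3.

0.904 ± 0.0946 g/cm^3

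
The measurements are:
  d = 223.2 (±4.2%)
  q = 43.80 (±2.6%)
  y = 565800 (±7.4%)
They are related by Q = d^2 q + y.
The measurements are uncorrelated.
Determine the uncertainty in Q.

Let p = d^2·q = 2.182e+06. δp/p = √((2·δd/d)² + (1·δq/q)²) = √(0.00706 + 0.000676) = 0.0879, so δp = 1.92e+05.
Q = p + y: δQ = √(δp² + δy²) = √(3.68e+10 + 1.75e+09) = 1.96e+05

1.96e+05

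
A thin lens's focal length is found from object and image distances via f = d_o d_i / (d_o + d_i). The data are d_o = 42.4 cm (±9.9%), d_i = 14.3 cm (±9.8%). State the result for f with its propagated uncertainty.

∂f/∂d_o = (d_i/(d_o+d_i))² = 0.0636;  ∂f/∂d_i = (d_o/(d_o+d_i))² = 0.559
δf = √((∂f/∂d_o · δd_o)² + (∂f/∂d_i · δd_i)²) = √(0.0713 + 0.614) = 0.828 cm
f = 10.7 cm.

10.7 ± 0.828 cm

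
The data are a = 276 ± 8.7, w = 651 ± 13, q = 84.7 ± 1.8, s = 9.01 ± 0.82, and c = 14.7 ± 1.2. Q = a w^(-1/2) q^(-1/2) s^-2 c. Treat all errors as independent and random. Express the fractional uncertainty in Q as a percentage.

Each factor contributes (exponent × relative error)² to (δQ/Q)²:
  (1·δa/a)² = (1×0.0315)² = 0.000994;  (−½·δw/w)² = (-0.5×0.0200)² = 9.97e-05;  (−½·δq/q)² = (-0.5×0.0213)² = 0.000113;  (-2·δs/s)² = (-2×0.0910)² = 0.0331;  (1·δc/c)² = (1×0.0816)² = 0.00666
δQ/Q = √(0.0410) = 0.202

20.2%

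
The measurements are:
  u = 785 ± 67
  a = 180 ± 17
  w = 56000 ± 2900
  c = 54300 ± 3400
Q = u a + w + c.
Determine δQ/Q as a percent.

Let p = u·a = 1.41e+05. δp/p = √((1·δu/u)² + (1·δa/a)²) = √(0.00728 + 0.00892) = 0.127, so δp = 18000.
Q = p + w + c: δQ = √(δp² + δw² + δc²) = √(3.24e+08 + 8.41e+06 + 1.16e+07) = 18500
Q = 2.52e+05, so δQ/Q = 18500/2.52e+05 = 0.0737.

7.37%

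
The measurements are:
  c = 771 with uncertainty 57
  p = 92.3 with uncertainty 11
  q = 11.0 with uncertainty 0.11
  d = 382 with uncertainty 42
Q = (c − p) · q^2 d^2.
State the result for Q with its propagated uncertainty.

Let u = c − p = 679. δu = √(δc² + δp²) = √(3250 + 121) = 58.1, so δu/u = 0.0855.
Q is then a monomial in u, q, d:
δQ/Q = √((δu/u)² + (2·δq/q)² + (2·δd/d)²) = √(0.00732 + 0.000400 + 0.0484) = 0.237
Q = 1.2e+10, so δQ = 0.237 × 1.2e+10 = 2.84e+09.

(1.20 ± 0.284) × 10^10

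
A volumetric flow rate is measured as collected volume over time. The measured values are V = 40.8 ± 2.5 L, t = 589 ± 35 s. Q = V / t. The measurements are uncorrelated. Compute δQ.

0.00591 L/s

Each factor contributes (exponent × relative error)² to (δQ/Q)²:
  (1·δV/V)² = (1×0.0613)² = 0.00375;  (-1·δt/t)² = (-1×0.0594)² = 0.00353
δQ/Q = √(0.00729) = 0.0854
Q = 0.0693 L/s, so δQ = 0.0854 × 0.0693 = 0.00591 L/s.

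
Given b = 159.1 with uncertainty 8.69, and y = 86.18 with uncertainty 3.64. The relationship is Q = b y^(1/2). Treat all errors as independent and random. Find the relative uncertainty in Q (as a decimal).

Each factor contributes (exponent × relative error)² to (δQ/Q)²:
  (1·δb/b)² = (1×0.0546)² = 0.00298;  (½·δy/y)² = (0.5×0.0422)² = 0.000446
δQ/Q = √(0.00343) = 0.0586

0.0586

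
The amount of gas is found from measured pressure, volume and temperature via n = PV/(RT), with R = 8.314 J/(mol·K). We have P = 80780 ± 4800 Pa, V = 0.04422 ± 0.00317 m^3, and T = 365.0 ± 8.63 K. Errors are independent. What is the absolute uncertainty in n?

0.113 mol

n is a product of powers, so relative uncertainties combine in quadrature:
  (1·δP/P)² = (1×0.0594)² = 0.00353;  (1·δV/V)² = (1×0.0717)² = 0.00514;  (-1·δT/T)² = (-1×0.0236)² = 0.000559
δn/n = √(0.00923) = 0.0961
n = 1.177 mol, so δn = 0.0961 × 1.177 = 0.113 mol.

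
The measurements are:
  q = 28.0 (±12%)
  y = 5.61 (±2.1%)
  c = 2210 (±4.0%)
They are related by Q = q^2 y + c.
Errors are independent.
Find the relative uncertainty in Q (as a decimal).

Let p = q^2·y = 4400. δp/p = √((2·δq/q)² + (1·δy/y)²) = √(0.0576 + 0.000441) = 0.241, so δp = 1060.
Q = p + c: δQ = √(δp² + δc²) = √(1.12e+06 + 7810) = 1060
Q = 6610, so δQ/Q = 1060/6610 = 0.161.

0.161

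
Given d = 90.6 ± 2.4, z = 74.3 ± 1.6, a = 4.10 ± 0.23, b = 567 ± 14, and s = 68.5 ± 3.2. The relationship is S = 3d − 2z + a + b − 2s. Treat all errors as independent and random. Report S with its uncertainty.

Each term contributes (cᵢ δxᵢ)² to (δS)²:
  (3·δd)² = 51.8;  (2·δz)² = 10.2;  (δa)² = 0.0529;  (δb)² = 196;  (2·δs)² = 41.0
δS = √(299) = 17.3
S = 557.

557 ± 17.3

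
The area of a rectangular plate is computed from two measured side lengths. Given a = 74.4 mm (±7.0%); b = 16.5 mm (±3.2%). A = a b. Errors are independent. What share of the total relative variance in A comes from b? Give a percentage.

(δA/A)² = (1·δa/a)² + (1·δb/b)²
  a term: (1×0.0700)² = 0.00490
  b term: (1×0.0320)² = 0.00102
Total = 0.00592. Share from b = 0.00102/0.00592 = 0.173.

17.3%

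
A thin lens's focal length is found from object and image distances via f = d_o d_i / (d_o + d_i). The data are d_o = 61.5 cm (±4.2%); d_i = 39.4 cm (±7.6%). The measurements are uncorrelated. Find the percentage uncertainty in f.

4.91%

∂f/∂d_o = (d_i/(d_o+d_i))² = 0.152;  ∂f/∂d_i = (d_o/(d_o+d_i))² = 0.372
δf = √((∂f/∂d_o · δd_o)² + (∂f/∂d_i · δd_i)²) = √(0.155 + 1.24) = 1.18 cm
f = 24.0 cm, so δf/f = 1.18/24.0 = 0.0491.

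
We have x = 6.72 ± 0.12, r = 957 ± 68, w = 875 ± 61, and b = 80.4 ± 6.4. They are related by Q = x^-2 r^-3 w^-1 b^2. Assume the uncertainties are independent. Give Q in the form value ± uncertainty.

Since Q is a product/quotient, work with relative uncertainties:
  (-2·δx/x)² = (-2×0.0179)² = 0.00128;  (-3·δr/r)² = (-3×0.0711)² = 0.0454;  (-1·δw/w)² = (-1×0.0697)² = 0.00486;  (2·δb/b)² = (2×0.0796)² = 0.0253
δQ/Q = √(0.0769) = 0.277
Q = 1.87e-10, so δQ = 0.277 × 1.87e-10 = 5.18e-11.

(1.87 ± 0.518) × 10^-10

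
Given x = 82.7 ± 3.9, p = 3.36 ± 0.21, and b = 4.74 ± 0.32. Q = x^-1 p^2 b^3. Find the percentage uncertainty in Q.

Relative error in a monomial: (δQ/Q)² = Σ (nᵢ · δxᵢ/xᵢ)².
  (-1·δx/x)² = (-1×0.0472)² = 0.00222;  (2·δp/p)² = (2×0.0625)² = 0.0156;  (3·δb/b)² = (3×0.0675)² = 0.0410
δQ/Q = √(0.0589) = 0.243

24.3%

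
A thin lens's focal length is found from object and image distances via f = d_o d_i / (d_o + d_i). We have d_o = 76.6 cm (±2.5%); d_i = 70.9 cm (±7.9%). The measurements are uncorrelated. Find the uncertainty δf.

∂f/∂d_o = (d_i/(d_o+d_i))² = 0.231;  ∂f/∂d_i = (d_o/(d_o+d_i))² = 0.270
δf = √((∂f/∂d_o · δd_o)² + (∂f/∂d_i · δd_i)²) = √(0.196 + 2.28) = 1.57 cm

1.57 cm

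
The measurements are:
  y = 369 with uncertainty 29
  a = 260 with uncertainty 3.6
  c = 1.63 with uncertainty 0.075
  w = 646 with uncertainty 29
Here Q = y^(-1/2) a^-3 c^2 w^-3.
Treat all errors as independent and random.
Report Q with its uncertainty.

(2.92 ± 0.505) × 10^-17

Q is a product of powers, so relative uncertainties combine in quadrature:
  (−½·δy/y)² = (-0.5×0.0786)² = 0.00154;  (-3·δa/a)² = (-3×0.0138)² = 0.00173;  (2·δc/c)² = (2×0.0460)² = 0.00847;  (-3·δw/w)² = (-3×0.0449)² = 0.0181
δQ/Q = √(0.0299) = 0.173
Q = 2.92e-17, so δQ = 0.173 × 2.92e-17 = 5.05e-18.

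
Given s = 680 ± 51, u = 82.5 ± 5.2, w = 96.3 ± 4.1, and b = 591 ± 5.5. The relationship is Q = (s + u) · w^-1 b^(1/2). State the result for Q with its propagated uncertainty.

Let h = s + u = 762. δh = √(δs² + δu²) = √(2600 + 27.0) = 51.3, so δh/h = 0.0672.
Q is then a monomial in h, w, b:
δQ/Q = √((δh/h)² + (-1·δw/w)² + (½·δb/b)²) = √(0.00452 + 0.00181 + 2.17e-05) = 0.0797
Q = 192, so δQ = 0.0797 × 192 = 15.3.

192 ± 15.3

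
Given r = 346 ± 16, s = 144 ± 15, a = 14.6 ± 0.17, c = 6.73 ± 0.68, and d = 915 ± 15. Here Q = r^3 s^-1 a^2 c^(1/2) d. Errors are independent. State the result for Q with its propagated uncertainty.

Each factor contributes (exponent × relative error)² to (δQ/Q)²:
  (3·δr/r)² = (3×0.0462)² = 0.0192;  (-1·δs/s)² = (-1×0.104)² = 0.0109;  (2·δa/a)² = (2×0.0116)² = 0.000542;  (½·δc/c)² = (0.5×0.101)² = 0.00255;  (1·δd/d)² = (1×0.0164)² = 0.000269
δQ/Q = √(0.0335) = 0.183
Q = 1.46e+11, so δQ = 0.183 × 1.46e+11 = 2.66e+10.

(1.46 ± 0.266) × 10^11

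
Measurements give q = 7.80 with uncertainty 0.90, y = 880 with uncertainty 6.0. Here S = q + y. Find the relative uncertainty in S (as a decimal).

For a sum/difference, combine absolute errors in quadrature:
  (δq)² = 0.810;  (δy)² = 36.0
δS = √(36.8) = 6.07
S = 888, so δS/S = 6.07/888 = 0.00683.

0.00683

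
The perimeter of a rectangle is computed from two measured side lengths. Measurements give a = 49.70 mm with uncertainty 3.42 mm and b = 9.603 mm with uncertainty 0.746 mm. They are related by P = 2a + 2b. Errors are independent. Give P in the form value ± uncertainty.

118.6 ± 7.00 mm

Each term contributes (cᵢ δxᵢ)² to (δP)²:
  (2·δa)² = 46.8;  (2·δb)² = 2.23
δP = √(49.0) = 7.00 mm
P = 118.6 mm.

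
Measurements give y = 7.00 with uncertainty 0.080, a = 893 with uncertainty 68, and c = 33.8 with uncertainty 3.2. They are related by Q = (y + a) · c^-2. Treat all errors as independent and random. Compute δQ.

Let u = y + a = 900. δu = √(δy² + δa²) = √(0.00640 + 4620) = 68.0, so δu/u = 0.0756.
Q is then a monomial in u, c:
δQ/Q = √((δu/u)² + (-2·δc/c)²) = √(0.00571 + 0.0359) = 0.204
Q = 0.788, so δQ = 0.204 × 0.788 = 0.161.

0.161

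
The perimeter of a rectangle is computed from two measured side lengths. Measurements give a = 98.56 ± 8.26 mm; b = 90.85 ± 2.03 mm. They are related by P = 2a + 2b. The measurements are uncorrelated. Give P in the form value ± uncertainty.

Absolute uncertainties add in quadrature for a linear combination:
  (2·δa)² = 273;  (2·δb)² = 16.5
δP = √(289) = 17.0 mm
P = 378.8 mm.

378.8 ± 17.0 mm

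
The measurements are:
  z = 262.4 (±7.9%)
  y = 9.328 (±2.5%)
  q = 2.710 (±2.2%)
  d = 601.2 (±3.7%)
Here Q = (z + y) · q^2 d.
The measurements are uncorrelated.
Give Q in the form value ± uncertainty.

(1.200 ± 0.115) × 10^6

Let u = z + y = 271.7. δu = √(δz² + δy²) = √(430 + 0.0544) = 20.7, so δu/u = 0.0763.
Q is then a monomial in u, q, d:
δQ/Q = √((δu/u)² + (2·δq/q)² + (1·δd/d)²) = √(0.00582 + 0.00194 + 0.00137) = 0.0955
Q = 1.2e+06, so δQ = 0.0955 × 1.2e+06 = 1.15e+05.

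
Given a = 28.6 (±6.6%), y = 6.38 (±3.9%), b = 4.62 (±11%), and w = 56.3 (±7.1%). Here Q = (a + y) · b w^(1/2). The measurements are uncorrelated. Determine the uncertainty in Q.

Let u = a + y = 35.0. δu = √(δa² + δy²) = √(3.56 + 0.0619) = 1.90, so δu/u = 0.0544.
Q is then a monomial in u, b, w:
δQ/Q = √((δu/u)² + (1·δb/b)² + (½·δw/w)²) = √(0.00296 + 0.0121 + 0.00126) = 0.128
Q = 1210, so δQ = 0.128 × 1210 = 155.

155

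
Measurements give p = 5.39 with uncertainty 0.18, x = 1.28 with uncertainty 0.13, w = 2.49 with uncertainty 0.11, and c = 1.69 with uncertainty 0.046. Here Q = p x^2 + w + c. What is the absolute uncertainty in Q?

Let h = p·x^2 = 8.83. δh/h = √((1·δp/p)² + (2·δx/x)²) = √(0.00112 + 0.0413) = 0.206, so δh = 1.82.
Q = h + w + c: δQ = √(δh² + δw² + δc²) = √(3.30 + 0.0121 + 0.00212) = 1.82

1.82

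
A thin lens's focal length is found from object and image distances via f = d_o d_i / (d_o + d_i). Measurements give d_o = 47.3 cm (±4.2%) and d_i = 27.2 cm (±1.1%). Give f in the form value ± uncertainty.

∂f/∂d_o = (d_i/(d_o+d_i))² = 0.133;  ∂f/∂d_i = (d_o/(d_o+d_i))² = 0.403
δf = √((∂f/∂d_o · δd_o)² + (∂f/∂d_i · δd_i)²) = √(0.0701 + 0.0145) = 0.291 cm
f = 17.3 cm.

17.3 ± 0.291 cm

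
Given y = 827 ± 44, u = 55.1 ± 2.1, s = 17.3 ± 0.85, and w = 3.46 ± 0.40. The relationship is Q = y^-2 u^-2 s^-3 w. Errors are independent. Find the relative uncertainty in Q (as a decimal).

Products/powers → add relative errors in quadrature, weighted by exponent:
  (-2·δy/y)² = (-2×0.0532)² = 0.0113;  (-2·δu/u)² = (-2×0.0381)² = 0.00581;  (-3·δs/s)² = (-3×0.0491)² = 0.0217;  (1·δw/w)² = (1×0.116)² = 0.0134
δQ/Q = √(0.0522) = 0.229

0.229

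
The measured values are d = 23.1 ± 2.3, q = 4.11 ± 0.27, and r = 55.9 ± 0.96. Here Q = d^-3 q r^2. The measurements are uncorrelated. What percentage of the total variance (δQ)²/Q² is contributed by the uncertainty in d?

94.2%

(δQ/Q)² = (-3·δd/d)² + (1·δq/q)² + (2·δr/r)²
  d term: (-3×0.0996)² = 0.0892
  q term: (1×0.0657)² = 0.00432
  r term: (2×0.0172)² = 0.00118
Total = 0.0947. Share from d = 0.0892/0.0947 = 0.942.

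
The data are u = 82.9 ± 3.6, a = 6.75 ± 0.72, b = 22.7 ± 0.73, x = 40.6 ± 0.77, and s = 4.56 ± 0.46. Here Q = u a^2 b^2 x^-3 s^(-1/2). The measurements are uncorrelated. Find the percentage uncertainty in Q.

Each factor contributes (exponent × relative error)² to (δQ/Q)²:
  (1·δu/u)² = (1×0.0434)² = 0.00189;  (2·δa/a)² = (2×0.107)² = 0.0455;  (2·δb/b)² = (2×0.0322)² = 0.00414;  (-3·δx/x)² = (-3×0.0190)² = 0.00324;  (−½·δs/s)² = (-0.5×0.101)² = 0.00254
δQ/Q = √(0.0573) = 0.239

23.9%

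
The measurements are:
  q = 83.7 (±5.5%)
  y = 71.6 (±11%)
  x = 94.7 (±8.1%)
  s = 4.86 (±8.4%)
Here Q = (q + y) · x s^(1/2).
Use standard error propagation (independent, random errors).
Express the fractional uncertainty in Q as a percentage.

Let u = q + y = 155. δu = √(δq² + δy²) = √(21.2 + 62.0) = 9.12, so δu/u = 0.0587.
Q is then a monomial in u, x, s:
δQ/Q = √((δu/u)² + (1·δx/x)² + (½·δs/s)²) = √(0.00345 + 0.00656 + 0.00176) = 0.109

10.9%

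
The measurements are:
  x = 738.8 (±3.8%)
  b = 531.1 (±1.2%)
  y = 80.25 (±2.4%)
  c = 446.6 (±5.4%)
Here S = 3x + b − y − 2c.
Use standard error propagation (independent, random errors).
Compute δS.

97.3

Sums and differences: (δS)² = Σ (cᵢ δxᵢ)².
  (3·δx)² = 7090;  (δb)² = 40.6;  (δy)² = 3.71;  (2·δc)² = 2330
δS = √(9460) = 97.3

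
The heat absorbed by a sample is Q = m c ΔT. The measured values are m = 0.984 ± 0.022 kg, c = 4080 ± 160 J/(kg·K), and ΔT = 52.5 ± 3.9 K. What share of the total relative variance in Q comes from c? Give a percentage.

20.4%

(δQ/Q)² = (1·δm/m)² + (1·δc/c)² + (1·δΔT/ΔT)²
  m term: (1×0.0224)² = 0.000500
  c term: (1×0.0392)² = 0.00154
  ΔT term: (1×0.0743)² = 0.00552
Total = 0.00756. Share from c = 0.00154/0.00756 = 0.204.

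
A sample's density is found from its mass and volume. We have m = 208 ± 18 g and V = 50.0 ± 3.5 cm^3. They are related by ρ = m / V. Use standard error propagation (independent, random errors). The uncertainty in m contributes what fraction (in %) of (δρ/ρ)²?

(δρ/ρ)² = (1·δm/m)² + (-1·δV/V)²
  m term: (1×0.0865)² = 0.00749
  V term: (-1×0.0700)² = 0.00490
Total = 0.0124. Share from m = 0.00749/0.0124 = 0.604.

60.4%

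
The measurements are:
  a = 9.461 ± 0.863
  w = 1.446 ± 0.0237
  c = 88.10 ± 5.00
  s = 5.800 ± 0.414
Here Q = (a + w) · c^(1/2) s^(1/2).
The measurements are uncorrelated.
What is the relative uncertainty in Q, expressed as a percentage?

Let u = a + w = 10.91. δu = √(δa² + δw²) = √(0.745 + 0.000562) = 0.863, so δu/u = 0.0792.
Q is then a monomial in u, c, s:
δQ/Q = √((δu/u)² + (½·δc/c)² + (½·δs/s)²) = √(0.00627 + 0.000805 + 0.00127) = 0.0913

9.13%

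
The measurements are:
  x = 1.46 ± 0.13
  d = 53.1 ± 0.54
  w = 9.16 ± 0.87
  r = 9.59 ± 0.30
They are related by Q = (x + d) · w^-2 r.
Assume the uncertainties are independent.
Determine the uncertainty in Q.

Let u = x + d = 54.6. δu = √(δx² + δd²) = √(0.0169 + 0.292) = 0.555, so δu/u = 0.0102.
Q is then a monomial in u, w, r:
δQ/Q = √((δu/u)² + (-2·δw/w)² + (1·δr/r)²) = √(0.000104 + 0.0361 + 0.000979) = 0.193
Q = 6.24, so δQ = 0.193 × 6.24 = 1.20.

1.20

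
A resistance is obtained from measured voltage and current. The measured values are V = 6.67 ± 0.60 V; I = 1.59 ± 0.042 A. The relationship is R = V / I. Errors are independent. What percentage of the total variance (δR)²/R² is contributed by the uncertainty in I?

7.94%

(δR/R)² = (1·δV/V)² + (-1·δI/I)²
  V term: (1×0.0900)² = 0.00809
  I term: (-1×0.0264)² = 0.000698
Total = 0.00879. Share from I = 0.000698/0.00879 = 0.0794.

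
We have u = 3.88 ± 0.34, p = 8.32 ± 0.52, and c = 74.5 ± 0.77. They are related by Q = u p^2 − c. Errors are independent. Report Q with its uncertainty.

Let w = u·p^2 = 269. δw/w = √((1·δu/u)² + (2·δp/p)²) = √(0.00768 + 0.0156) = 0.153, so δw = 41.0.
Q = w − c: δQ = √(δw² + δc²) = √(1680 + 0.593) = 41.0
Q = 194.

194 ± 41.0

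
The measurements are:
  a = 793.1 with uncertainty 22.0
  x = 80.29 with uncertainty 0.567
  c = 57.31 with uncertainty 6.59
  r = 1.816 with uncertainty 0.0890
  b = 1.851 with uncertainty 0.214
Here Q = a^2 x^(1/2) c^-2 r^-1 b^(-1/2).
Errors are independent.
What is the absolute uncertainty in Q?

Products/powers → add relative errors in quadrature, weighted by exponent:
  (2·δa/a)² = (2×0.0277)² = 0.00308;  (½·δx/x)² = (0.5×0.00706)² = 1.25e-05;  (-2·δc/c)² = (-2×0.115)² = 0.0529;  (-1·δr/r)² = (-1×0.0490)² = 0.00240;  (−½·δb/b)² = (-0.5×0.116)² = 0.00334
δQ/Q = √(0.0617) = 0.248
Q = 694.6, so δQ = 0.248 × 694.6 = 173.

173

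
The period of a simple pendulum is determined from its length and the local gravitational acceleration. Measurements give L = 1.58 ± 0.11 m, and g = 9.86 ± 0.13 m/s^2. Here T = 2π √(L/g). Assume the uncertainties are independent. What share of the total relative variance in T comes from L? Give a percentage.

(δT/T)² = (½·δL/L)² + (−½·δg/g)²
  L term: (0.5×0.0696)² = 0.00121
  g term: (-0.5×0.0132)² = 4.35e-05
Total = 0.00126. Share from L = 0.00121/0.00126 = 0.965.

96.5%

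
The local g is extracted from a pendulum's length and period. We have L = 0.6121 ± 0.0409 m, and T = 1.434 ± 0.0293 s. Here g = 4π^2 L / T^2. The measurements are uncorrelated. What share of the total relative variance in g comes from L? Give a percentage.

72.8%

(δg/g)² = (1·δL/L)² + (-2·δT/T)²
  L term: (1×0.0668)² = 0.00446
  T term: (-2×0.0204)² = 0.00167
Total = 0.00613. Share from L = 0.00446/0.00613 = 0.728.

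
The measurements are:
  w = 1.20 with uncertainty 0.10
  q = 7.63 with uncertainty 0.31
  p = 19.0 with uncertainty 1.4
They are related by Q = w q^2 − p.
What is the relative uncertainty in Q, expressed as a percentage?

Let h = w·q^2 = 69.9. δh/h = √((1·δw/w)² + (2·δq/q)²) = √(0.00694 + 0.00660) = 0.116, so δh = 8.13.
Q = h − p: δQ = √(δh² + δp²) = √(66.1 + 1.96) = 8.25
Q = 50.9, so δQ/Q = 8.25/50.9 = 0.162.

16.2%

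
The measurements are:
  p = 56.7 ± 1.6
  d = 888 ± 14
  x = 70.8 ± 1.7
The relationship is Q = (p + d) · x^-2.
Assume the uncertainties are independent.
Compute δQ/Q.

0.0503

Let u = p + d = 945. δu = √(δp² + δd²) = √(2.56 + 196) = 14.1, so δu/u = 0.0149.
Q is then a monomial in u, x:
δQ/Q = √((δu/u)² + (-2·δx/x)²) = √(0.000222 + 0.00231) = 0.0503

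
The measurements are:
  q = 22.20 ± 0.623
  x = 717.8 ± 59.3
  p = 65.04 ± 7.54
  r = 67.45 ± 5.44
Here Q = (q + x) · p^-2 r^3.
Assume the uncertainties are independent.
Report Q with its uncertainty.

53680 ± 18500

Let u = q + x = 740.0. δu = √(δq² + δx²) = √(0.388 + 3520) = 59.3, so δu/u = 0.0801.
Q is then a monomial in u, p, r:
δQ/Q = √((δu/u)² + (-2·δp/p)² + (3·δr/r)²) = √(0.00642 + 0.0538 + 0.0585) = 0.345
Q = 53680, so δQ = 0.345 × 53680 = 18500.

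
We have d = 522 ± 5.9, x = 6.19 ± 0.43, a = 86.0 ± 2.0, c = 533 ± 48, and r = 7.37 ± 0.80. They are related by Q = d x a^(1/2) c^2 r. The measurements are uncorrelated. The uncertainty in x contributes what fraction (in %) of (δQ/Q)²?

(δQ/Q)² = (1·δd/d)² + (1·δx/x)² + (½·δa/a)² + (2·δc/c)² + (1·δr/r)²
  d term: (1×0.0113)² = 0.000128
  x term: (1×0.0695)² = 0.00483
  a term: (0.5×0.0233)² = 0.000135
  c term: (2×0.0901)² = 0.0324
  r term: (1×0.109)² = 0.0118
Total = 0.0493. Share from x = 0.00483/0.0493 = 0.0979.

9.79%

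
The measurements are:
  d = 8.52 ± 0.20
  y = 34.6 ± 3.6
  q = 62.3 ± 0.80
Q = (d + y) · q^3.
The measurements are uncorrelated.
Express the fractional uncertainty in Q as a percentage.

Let u = d + y = 43.1. δu = √(δd² + δy²) = √(0.0400 + 13.0) = 3.61, so δu/u = 0.0836.
Q is then a monomial in u, q:
δQ/Q = √((δu/u)² + (3·δq/q)²) = √(0.00699 + 0.00148) = 0.0921

9.21%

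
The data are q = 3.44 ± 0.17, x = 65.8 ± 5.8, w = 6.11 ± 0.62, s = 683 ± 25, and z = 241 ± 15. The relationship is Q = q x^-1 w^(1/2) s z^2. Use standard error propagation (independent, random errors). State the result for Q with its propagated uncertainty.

Q is a product of powers, so relative uncertainties combine in quadrature:
  (1·δq/q)² = (1×0.0494)² = 0.00244;  (-1·δx/x)² = (-1×0.0881)² = 0.00777;  (½·δw/w)² = (0.5×0.101)² = 0.00257;  (1·δs/s)² = (1×0.0366)² = 0.00134;  (2·δz/z)² = (2×0.0622)² = 0.0155
δQ/Q = √(0.0296) = 0.172
Q = 5.13e+06, so δQ = 0.172 × 5.13e+06 = 8.82e+05.

(5.13 ± 0.882) × 10^6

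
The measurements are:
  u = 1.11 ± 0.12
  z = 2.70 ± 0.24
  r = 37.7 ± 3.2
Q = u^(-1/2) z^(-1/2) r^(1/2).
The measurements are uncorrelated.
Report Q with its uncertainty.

Relative error in a monomial: (δQ/Q)² = Σ (nᵢ · δxᵢ/xᵢ)².
  (−½·δu/u)² = (-0.5×0.108)² = 0.00292;  (−½·δz/z)² = (-0.5×0.0889)² = 0.00198;  (½·δr/r)² = (0.5×0.0849)² = 0.00180
δQ/Q = √(0.00670) = 0.0818
Q = 3.55, so δQ = 0.0818 × 3.55 = 0.290.

3.55 ± 0.290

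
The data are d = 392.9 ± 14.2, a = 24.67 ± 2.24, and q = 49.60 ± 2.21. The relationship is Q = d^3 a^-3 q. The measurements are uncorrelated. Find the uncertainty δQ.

59400

Products/powers → add relative errors in quadrature, weighted by exponent:
  (3·δd/d)² = (3×0.0361)² = 0.0118;  (-3·δa/a)² = (-3×0.0908)² = 0.0742;  (1·δq/q)² = (1×0.0446)² = 0.00199
δQ/Q = √(0.0879) = 0.297
Q = 200400, so δQ = 0.297 × 200400 = 59400.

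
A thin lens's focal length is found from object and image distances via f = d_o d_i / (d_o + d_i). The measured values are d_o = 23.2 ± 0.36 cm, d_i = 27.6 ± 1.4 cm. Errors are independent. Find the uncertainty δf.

∂f/∂d_o = (d_i/(d_o+d_i))² = 0.295;  ∂f/∂d_i = (d_o/(d_o+d_i))² = 0.209
δf = √((∂f/∂d_o · δd_o)² + (∂f/∂d_i · δd_i)²) = √(0.0113 + 0.0853) = 0.311 cm

0.311 cm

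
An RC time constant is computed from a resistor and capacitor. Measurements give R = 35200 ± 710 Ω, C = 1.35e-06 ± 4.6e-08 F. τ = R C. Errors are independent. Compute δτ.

Since τ is a product/quotient, work with relative uncertainties:
  (1·δR/R)² = (1×0.0202)² = 0.000407;  (1·δC/C)² = (1×0.0341)² = 0.00116
δτ/τ = √(0.00157) = 0.0396
τ = 0.0475 s, so δτ = 0.0396 × 0.0475 = 0.00188 s.

0.00188 s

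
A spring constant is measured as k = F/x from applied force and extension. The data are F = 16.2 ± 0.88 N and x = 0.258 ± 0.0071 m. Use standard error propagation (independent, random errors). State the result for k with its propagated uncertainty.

62.8 ± 3.82 N/m

Since k is a product/quotient, work with relative uncertainties:
  (1·δF/F)² = (1×0.0543)² = 0.00295;  (-1·δx/x)² = (-1×0.0275)² = 0.000757
δk/k = √(0.00371) = 0.0609
k = 62.8 N/m, so δk = 0.0609 × 62.8 = 3.82 N/m.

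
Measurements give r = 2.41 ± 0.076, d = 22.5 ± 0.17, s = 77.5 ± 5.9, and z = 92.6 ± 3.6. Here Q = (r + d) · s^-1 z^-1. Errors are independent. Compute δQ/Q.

Let u = r + d = 24.9. δu = √(δr² + δd²) = √(0.00578 + 0.0289) = 0.186, so δu/u = 0.00748.
Q is then a monomial in u, s, z:
δQ/Q = √((δu/u)² + (-1·δs/s)² + (-1·δz/z)²) = √(5.59e-05 + 0.00580 + 0.00151) = 0.0858

0.0858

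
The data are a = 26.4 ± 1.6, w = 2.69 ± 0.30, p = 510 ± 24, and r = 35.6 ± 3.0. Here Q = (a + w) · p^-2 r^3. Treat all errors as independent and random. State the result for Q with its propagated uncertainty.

5.05 ± 1.39

Let u = a + w = 29.1. δu = √(δa² + δw²) = √(2.56 + 0.0900) = 1.63, so δu/u = 0.0560.
Q is then a monomial in u, p, r:
δQ/Q = √((δu/u)² + (-2·δp/p)² + (3·δr/r)²) = √(0.00313 + 0.00886 + 0.0639) = 0.276
Q = 5.05, so δQ = 0.276 × 5.05 = 1.39.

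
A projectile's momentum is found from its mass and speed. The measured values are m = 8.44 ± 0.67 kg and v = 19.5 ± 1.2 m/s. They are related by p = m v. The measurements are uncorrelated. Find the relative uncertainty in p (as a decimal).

Each factor contributes (exponent × relative error)² to (δp/p)²:
  (1·δm/m)² = (1×0.0794)² = 0.00630;  (1·δv/v)² = (1×0.0615)² = 0.00379
δp/p = √(0.0101) = 0.100

0.100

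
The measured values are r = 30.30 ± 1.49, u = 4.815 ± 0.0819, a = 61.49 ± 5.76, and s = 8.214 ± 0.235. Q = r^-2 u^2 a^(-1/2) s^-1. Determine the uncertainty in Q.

4.61e-05

Relative error in a monomial: (δQ/Q)² = Σ (nᵢ · δxᵢ/xᵢ)².
  (-2·δr/r)² = (-2×0.0492)² = 0.00967;  (2·δu/u)² = (2×0.0170)² = 0.00116;  (−½·δa/a)² = (-0.5×0.0937)² = 0.00219;  (-1·δs/s)² = (-1×0.0286)² = 0.000819
δQ/Q = √(0.0138) = 0.118
Q = 0.0003921, so δQ = 0.118 × 0.0003921 = 4.61e-05.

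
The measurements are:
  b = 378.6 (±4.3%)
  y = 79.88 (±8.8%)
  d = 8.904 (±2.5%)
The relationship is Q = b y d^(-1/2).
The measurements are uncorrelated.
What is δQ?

1000

Since Q is a product/quotient, work with relative uncertainties:
  (1·δb/b)² = (1×0.0430)² = 0.00185;  (1·δy/y)² = (1×0.0880)² = 0.00774;  (−½·δd/d)² = (-0.5×0.0250)² = 0.000156
δQ/Q = √(0.00975) = 0.0987
Q = 10140, so δQ = 0.0987 × 10140 = 1000.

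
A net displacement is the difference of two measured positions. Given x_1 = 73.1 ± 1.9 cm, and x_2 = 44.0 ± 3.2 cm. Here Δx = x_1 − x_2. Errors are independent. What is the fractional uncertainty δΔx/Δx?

0.128

Each term contributes (cᵢ δxᵢ)² to (δΔx)²:
  (δx_1)² = 3.61;  (δx_2)² = 10.2
δΔx = √(13.9) = 3.72 cm
Δx = 29.1 cm, so δΔx/Δx = 3.72/29.1 = 0.128.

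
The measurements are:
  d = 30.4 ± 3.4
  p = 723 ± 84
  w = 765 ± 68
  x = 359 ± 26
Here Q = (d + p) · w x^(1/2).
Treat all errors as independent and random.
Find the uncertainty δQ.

1.61e+06

Let u = d + p = 753. δu = √(δd² + δp²) = √(11.6 + 7060) = 84.1, so δu/u = 0.112.
Q is then a monomial in u, w, x:
δQ/Q = √((δu/u)² + (1·δw/w)² + (½·δx/x)²) = √(0.0125 + 0.00790 + 0.00131) = 0.147
Q = 1.09e+07, so δQ = 0.147 × 1.09e+07 = 1.61e+06.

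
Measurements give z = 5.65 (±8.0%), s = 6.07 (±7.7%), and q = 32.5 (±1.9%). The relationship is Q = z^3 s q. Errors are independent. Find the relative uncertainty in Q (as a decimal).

Relative error in a monomial: (δQ/Q)² = Σ (nᵢ · δxᵢ/xᵢ)².
  (3·δz/z)² = (3×0.0800)² = 0.0576;  (1·δs/s)² = (1×0.0770)² = 0.00593;  (1·δq/q)² = (1×0.0190)² = 0.000361
δQ/Q = √(0.0639) = 0.253

0.253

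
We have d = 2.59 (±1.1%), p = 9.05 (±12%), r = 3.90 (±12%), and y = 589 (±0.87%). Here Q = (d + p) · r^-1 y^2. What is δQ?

Let u = d + p = 11.6. δu = √(δd² + δp²) = √(0.000812 + 1.18) = 1.09, so δu/u = 0.0933.
Q is then a monomial in u, r, y:
δQ/Q = √((δu/u)² + (-1·δr/r)² + (2·δy/y)²) = √(0.00871 + 0.0144 + 0.000303) = 0.153
Q = 1.04e+06, so δQ = 0.153 × 1.04e+06 = 1.58e+05.

1.58e+05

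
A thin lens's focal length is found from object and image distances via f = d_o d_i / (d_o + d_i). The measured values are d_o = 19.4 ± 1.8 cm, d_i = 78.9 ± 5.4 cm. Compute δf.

∂f/∂d_o = (d_i/(d_o+d_i))² = 0.644;  ∂f/∂d_i = (d_o/(d_o+d_i))² = 0.0389
δf = √((∂f/∂d_o · δd_o)² + (∂f/∂d_i · δd_i)²) = √(1.34 + 0.0442) = 1.18 cm

1.18 cm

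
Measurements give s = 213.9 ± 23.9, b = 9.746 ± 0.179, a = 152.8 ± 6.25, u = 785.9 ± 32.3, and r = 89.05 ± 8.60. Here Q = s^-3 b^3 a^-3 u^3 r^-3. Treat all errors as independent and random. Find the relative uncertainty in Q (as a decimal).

0.479

For a monomial Q ∝ s^-3, b^3, a^-3, u^3, r^-3, fractional errors add in quadrature:
  (-3·δs/s)² = (-3×0.112)² = 0.112;  (3·δb/b)² = (3×0.0184)² = 0.00304;  (-3·δa/a)² = (-3×0.0409)² = 0.0151;  (3·δu/u)² = (3×0.0411)² = 0.0152;  (-3·δr/r)² = (-3×0.0966)² = 0.0839
δQ/Q = √(0.230) = 0.479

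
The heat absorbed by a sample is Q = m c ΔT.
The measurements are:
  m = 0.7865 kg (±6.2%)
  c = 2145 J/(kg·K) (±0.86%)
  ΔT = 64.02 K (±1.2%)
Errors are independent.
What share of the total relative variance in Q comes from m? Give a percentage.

94.6%

(δQ/Q)² = (1·δm/m)² + (1·δc/c)² + (1·δΔT/ΔT)²
  m term: (1×0.0620)² = 0.00384
  c term: (1×0.00860)² = 7.4e-05
  ΔT term: (1×0.0120)² = 0.000144
Total = 0.00406. Share from m = 0.00384/0.00406 = 0.946.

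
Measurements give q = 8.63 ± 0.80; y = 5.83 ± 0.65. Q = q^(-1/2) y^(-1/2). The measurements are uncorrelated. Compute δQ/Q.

Since Q is a product/quotient, work with relative uncertainties:
  (−½·δq/q)² = (-0.5×0.0927)² = 0.00215;  (−½·δy/y)² = (-0.5×0.111)² = 0.00311
δQ/Q = √(0.00526) = 0.0725

0.0725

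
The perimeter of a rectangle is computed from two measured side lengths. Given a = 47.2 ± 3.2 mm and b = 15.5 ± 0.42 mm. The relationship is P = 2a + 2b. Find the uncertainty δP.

Each term contributes (cᵢ δxᵢ)² to (δP)²:
  (2·δa)² = 41.0;  (2·δb)² = 0.706
δP = √(41.7) = 6.45 mm

6.45 mm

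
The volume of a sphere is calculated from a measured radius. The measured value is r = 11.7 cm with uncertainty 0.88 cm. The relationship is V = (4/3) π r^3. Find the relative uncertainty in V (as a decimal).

V ∝ r^3, so δV/V = |3| · δr/r = 3 × 0.0752 = 0.226.

0.226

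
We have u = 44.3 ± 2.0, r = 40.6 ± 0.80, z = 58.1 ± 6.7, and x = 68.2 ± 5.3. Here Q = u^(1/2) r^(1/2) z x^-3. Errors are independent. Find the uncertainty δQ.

Since Q is a product/quotient, work with relative uncertainties:
  (½·δu/u)² = (0.5×0.0451)² = 0.000510;  (½·δr/r)² = (0.5×0.0197)² = 9.71e-05;  (1·δz/z)² = (1×0.115)² = 0.0133;  (-3·δx/x)² = (-3×0.0777)² = 0.0544
δQ/Q = √(0.0683) = 0.261
Q = 0.00777, so δQ = 0.261 × 0.00777 = 0.00203.

0.00203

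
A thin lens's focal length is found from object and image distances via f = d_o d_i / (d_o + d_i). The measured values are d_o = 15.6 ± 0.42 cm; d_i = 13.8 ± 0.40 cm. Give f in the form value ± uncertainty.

7.32 ± 0.146 cm

∂f/∂d_o = (d_i/(d_o+d_i))² = 0.220;  ∂f/∂d_i = (d_o/(d_o+d_i))² = 0.282
δf = √((∂f/∂d_o · δd_o)² + (∂f/∂d_i · δd_i)²) = √(0.00856 + 0.0127) = 0.146 cm
f = 7.32 cm.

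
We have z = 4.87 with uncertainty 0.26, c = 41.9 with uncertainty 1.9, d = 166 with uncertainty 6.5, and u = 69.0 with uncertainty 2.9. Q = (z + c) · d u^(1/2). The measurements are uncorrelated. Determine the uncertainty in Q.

Let w = z + c = 46.8. δw = √(δz² + δc²) = √(0.0676 + 3.61) = 1.92, so δw/w = 0.0410.
Q is then a monomial in w, d, u:
δQ/Q = √((δw/w)² + (1·δd/d)² + (½·δu/u)²) = √(0.00168 + 0.00153 + 0.000442) = 0.0605
Q = 64500, so δQ = 0.0605 × 64500 = 3900.

3900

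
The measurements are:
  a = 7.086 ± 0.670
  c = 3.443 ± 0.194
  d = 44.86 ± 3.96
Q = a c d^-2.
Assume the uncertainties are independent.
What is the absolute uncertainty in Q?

0.00252

Products/powers → add relative errors in quadrature, weighted by exponent:
  (1·δa/a)² = (1×0.0946)² = 0.00894;  (1·δc/c)² = (1×0.0563)² = 0.00317;  (-2·δd/d)² = (-2×0.0883)² = 0.0312
δQ/Q = √(0.0433) = 0.208
Q = 0.01212, so δQ = 0.208 × 0.01212 = 0.00252.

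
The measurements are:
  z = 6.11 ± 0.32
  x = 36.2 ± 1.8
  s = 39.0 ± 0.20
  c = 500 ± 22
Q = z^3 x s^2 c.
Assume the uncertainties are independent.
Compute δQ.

Products/powers → add relative errors in quadrature, weighted by exponent:
  (3·δz/z)² = (3×0.0524)² = 0.0247;  (1·δx/x)² = (1×0.0497)² = 0.00247;  (2·δs/s)² = (2×0.00513)² = 0.000105;  (1·δc/c)² = (1×0.0440)² = 0.00194
δQ/Q = √(0.0292) = 0.171
Q = 6.28e+09, so δQ = 0.171 × 6.28e+09 = 1.07e+09.

1.07e+09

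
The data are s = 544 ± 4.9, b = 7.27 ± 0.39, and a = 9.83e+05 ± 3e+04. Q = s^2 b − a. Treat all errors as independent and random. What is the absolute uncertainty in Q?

Let p = s^2·b = 2.15e+06. δp/p = √((2·δs/s)² + (1·δb/b)²) = √(0.000325 + 0.00288) = 0.0566, so δp = 1.22e+05.
Q = p − a: δQ = √(δp² + δa²) = √(1.48e+10 + 9e+08) = 1.25e+05

1.25e+05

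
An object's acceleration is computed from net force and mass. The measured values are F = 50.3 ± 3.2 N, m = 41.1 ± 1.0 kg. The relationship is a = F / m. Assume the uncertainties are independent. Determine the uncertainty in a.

0.0834 m/s^2

a is a product of powers, so relative uncertainties combine in quadrature:
  (1·δF/F)² = (1×0.0636)² = 0.00405;  (-1·δm/m)² = (-1×0.0243)² = 0.000592
δa/a = √(0.00464) = 0.0681
a = 1.22 m/s^2, so δa = 0.0681 × 1.22 = 0.0834 m/s^2.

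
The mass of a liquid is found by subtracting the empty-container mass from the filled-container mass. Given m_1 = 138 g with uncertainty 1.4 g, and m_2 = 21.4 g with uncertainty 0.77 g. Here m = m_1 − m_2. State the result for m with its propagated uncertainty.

117 ± 1.60 g

Each term contributes (cᵢ δxᵢ)² to (δm)²:
  (δm_1)² = 1.96;  (δm_2)² = 0.593
δm = √(2.55) = 1.60 g
m = 117 g.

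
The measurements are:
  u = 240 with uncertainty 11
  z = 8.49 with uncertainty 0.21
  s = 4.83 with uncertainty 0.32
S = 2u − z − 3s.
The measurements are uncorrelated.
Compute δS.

22.0

For a sum/difference, combine absolute errors in quadrature:
  (2·δu)² = 484;  (δz)² = 0.0441;  (3·δs)² = 0.922
δS = √(485) = 22.0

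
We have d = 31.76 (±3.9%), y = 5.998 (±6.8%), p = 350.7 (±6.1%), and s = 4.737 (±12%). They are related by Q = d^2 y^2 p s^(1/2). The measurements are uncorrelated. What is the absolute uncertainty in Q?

4.95e+06

Each factor contributes (exponent × relative error)² to (δQ/Q)²:
  (2·δd/d)² = (2×0.0390)² = 0.00608;  (2·δy/y)² = (2×0.0680)² = 0.0185;  (1·δp/p)² = (1×0.0610)² = 0.00372;  (½·δs/s)² = (0.5×0.120)² = 0.00360
δQ/Q = √(0.0319) = 0.179
Q = 2.77e+07, so δQ = 0.179 × 2.77e+07 = 4.95e+06.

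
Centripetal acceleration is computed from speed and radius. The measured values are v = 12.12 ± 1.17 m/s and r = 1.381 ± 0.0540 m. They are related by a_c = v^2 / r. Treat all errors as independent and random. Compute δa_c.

21.0 m/s^2

Products/powers → add relative errors in quadrature, weighted by exponent:
  (2·δv/v)² = (2×0.0965)² = 0.0373;  (-1·δr/r)² = (-1×0.0391)² = 0.00153
δa_c/a_c = √(0.0388) = 0.197
a_c = 106.4 m/s^2, so δa_c = 0.197 × 106.4 = 21.0 m/s^2.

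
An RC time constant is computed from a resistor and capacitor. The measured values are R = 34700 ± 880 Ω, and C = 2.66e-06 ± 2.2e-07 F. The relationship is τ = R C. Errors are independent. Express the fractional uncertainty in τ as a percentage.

Each factor contributes (exponent × relative error)² to (δτ/τ)²:
  (1·δR/R)² = (1×0.0254)² = 0.000643;  (1·δC/C)² = (1×0.0827)² = 0.00684
δτ/τ = √(0.00748) = 0.0865

8.65%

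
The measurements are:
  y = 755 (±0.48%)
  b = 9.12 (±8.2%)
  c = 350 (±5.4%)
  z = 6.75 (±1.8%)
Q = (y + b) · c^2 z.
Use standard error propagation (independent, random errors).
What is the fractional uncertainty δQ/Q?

0.110

Let u = y + b = 764. δu = √(δy² + δb²) = √(13.1 + 0.559) = 3.70, so δu/u = 0.00484.
Q is then a monomial in u, c, z:
δQ/Q = √((δu/u)² + (2·δc/c)² + (1·δz/z)²) = √(2.35e-05 + 0.0117 + 0.000324) = 0.110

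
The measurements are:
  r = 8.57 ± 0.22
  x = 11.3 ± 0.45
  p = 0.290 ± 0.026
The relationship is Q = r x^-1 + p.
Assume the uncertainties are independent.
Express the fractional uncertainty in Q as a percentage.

4.23%

Let w = r·x^-1 = 0.758. δw/w = √((1·δr/r)² + (-1·δx/x)²) = √(0.000659 + 0.00159) = 0.0474, so δw = 0.0359.
Q = w + p: δQ = √(δw² + δp²) = √(0.00129 + 0.000676) = 0.0444
Q = 1.05, so δQ/Q = 0.0444/1.05 = 0.0423.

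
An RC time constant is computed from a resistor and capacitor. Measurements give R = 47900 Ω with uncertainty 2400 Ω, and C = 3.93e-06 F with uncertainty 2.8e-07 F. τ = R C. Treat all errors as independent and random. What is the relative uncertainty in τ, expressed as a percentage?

For a monomial τ ∝ R, C, fractional errors add in quadrature:
  (1·δR/R)² = (1×0.0501)² = 0.00251;  (1·δC/C)² = (1×0.0712)² = 0.00508
δτ/τ = √(0.00759) = 0.0871

8.71%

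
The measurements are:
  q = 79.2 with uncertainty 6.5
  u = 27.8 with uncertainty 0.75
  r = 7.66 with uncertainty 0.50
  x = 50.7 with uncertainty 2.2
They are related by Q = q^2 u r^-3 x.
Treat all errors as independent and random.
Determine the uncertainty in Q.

5130

Since Q is a product/quotient, work with relative uncertainties:
  (2·δq/q)² = (2×0.0821)² = 0.0269;  (1·δu/u)² = (1×0.0270)² = 0.000728;  (-3·δr/r)² = (-3×0.0653)² = 0.0383;  (1·δx/x)² = (1×0.0434)² = 0.00188
δQ/Q = √(0.0679) = 0.261
Q = 19700, so δQ = 0.261 × 19700 = 5130.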